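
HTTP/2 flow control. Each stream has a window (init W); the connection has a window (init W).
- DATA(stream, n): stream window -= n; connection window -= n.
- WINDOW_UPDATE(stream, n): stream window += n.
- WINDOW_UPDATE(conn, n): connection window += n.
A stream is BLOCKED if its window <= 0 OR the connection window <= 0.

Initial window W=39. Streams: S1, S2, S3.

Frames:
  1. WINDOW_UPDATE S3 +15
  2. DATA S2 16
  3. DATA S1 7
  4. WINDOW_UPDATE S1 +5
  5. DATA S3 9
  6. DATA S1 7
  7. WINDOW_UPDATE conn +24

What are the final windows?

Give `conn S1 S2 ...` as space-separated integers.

Answer: 24 30 23 45

Derivation:
Op 1: conn=39 S1=39 S2=39 S3=54 blocked=[]
Op 2: conn=23 S1=39 S2=23 S3=54 blocked=[]
Op 3: conn=16 S1=32 S2=23 S3=54 blocked=[]
Op 4: conn=16 S1=37 S2=23 S3=54 blocked=[]
Op 5: conn=7 S1=37 S2=23 S3=45 blocked=[]
Op 6: conn=0 S1=30 S2=23 S3=45 blocked=[1, 2, 3]
Op 7: conn=24 S1=30 S2=23 S3=45 blocked=[]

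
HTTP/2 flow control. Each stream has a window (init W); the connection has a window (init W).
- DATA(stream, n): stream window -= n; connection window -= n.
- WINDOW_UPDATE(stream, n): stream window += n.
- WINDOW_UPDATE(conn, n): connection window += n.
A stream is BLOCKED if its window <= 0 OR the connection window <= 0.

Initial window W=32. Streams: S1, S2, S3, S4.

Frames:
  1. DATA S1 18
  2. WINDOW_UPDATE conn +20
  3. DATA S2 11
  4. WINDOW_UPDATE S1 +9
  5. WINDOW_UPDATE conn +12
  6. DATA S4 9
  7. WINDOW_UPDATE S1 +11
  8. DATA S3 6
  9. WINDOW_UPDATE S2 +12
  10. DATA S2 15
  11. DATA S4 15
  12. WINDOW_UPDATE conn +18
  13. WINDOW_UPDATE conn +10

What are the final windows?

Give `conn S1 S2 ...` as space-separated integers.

Op 1: conn=14 S1=14 S2=32 S3=32 S4=32 blocked=[]
Op 2: conn=34 S1=14 S2=32 S3=32 S4=32 blocked=[]
Op 3: conn=23 S1=14 S2=21 S3=32 S4=32 blocked=[]
Op 4: conn=23 S1=23 S2=21 S3=32 S4=32 blocked=[]
Op 5: conn=35 S1=23 S2=21 S3=32 S4=32 blocked=[]
Op 6: conn=26 S1=23 S2=21 S3=32 S4=23 blocked=[]
Op 7: conn=26 S1=34 S2=21 S3=32 S4=23 blocked=[]
Op 8: conn=20 S1=34 S2=21 S3=26 S4=23 blocked=[]
Op 9: conn=20 S1=34 S2=33 S3=26 S4=23 blocked=[]
Op 10: conn=5 S1=34 S2=18 S3=26 S4=23 blocked=[]
Op 11: conn=-10 S1=34 S2=18 S3=26 S4=8 blocked=[1, 2, 3, 4]
Op 12: conn=8 S1=34 S2=18 S3=26 S4=8 blocked=[]
Op 13: conn=18 S1=34 S2=18 S3=26 S4=8 blocked=[]

Answer: 18 34 18 26 8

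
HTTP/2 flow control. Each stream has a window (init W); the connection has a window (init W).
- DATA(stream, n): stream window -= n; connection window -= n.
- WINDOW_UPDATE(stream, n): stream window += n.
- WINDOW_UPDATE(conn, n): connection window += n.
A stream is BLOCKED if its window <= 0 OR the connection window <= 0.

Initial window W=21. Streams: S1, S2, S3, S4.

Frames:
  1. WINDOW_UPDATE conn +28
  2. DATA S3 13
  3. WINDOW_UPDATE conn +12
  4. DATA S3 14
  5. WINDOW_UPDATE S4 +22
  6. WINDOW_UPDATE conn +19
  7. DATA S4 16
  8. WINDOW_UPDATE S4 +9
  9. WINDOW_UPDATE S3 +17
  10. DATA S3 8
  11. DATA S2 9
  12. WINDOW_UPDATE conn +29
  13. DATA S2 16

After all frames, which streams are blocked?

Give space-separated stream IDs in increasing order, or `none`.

Op 1: conn=49 S1=21 S2=21 S3=21 S4=21 blocked=[]
Op 2: conn=36 S1=21 S2=21 S3=8 S4=21 blocked=[]
Op 3: conn=48 S1=21 S2=21 S3=8 S4=21 blocked=[]
Op 4: conn=34 S1=21 S2=21 S3=-6 S4=21 blocked=[3]
Op 5: conn=34 S1=21 S2=21 S3=-6 S4=43 blocked=[3]
Op 6: conn=53 S1=21 S2=21 S3=-6 S4=43 blocked=[3]
Op 7: conn=37 S1=21 S2=21 S3=-6 S4=27 blocked=[3]
Op 8: conn=37 S1=21 S2=21 S3=-6 S4=36 blocked=[3]
Op 9: conn=37 S1=21 S2=21 S3=11 S4=36 blocked=[]
Op 10: conn=29 S1=21 S2=21 S3=3 S4=36 blocked=[]
Op 11: conn=20 S1=21 S2=12 S3=3 S4=36 blocked=[]
Op 12: conn=49 S1=21 S2=12 S3=3 S4=36 blocked=[]
Op 13: conn=33 S1=21 S2=-4 S3=3 S4=36 blocked=[2]

Answer: S2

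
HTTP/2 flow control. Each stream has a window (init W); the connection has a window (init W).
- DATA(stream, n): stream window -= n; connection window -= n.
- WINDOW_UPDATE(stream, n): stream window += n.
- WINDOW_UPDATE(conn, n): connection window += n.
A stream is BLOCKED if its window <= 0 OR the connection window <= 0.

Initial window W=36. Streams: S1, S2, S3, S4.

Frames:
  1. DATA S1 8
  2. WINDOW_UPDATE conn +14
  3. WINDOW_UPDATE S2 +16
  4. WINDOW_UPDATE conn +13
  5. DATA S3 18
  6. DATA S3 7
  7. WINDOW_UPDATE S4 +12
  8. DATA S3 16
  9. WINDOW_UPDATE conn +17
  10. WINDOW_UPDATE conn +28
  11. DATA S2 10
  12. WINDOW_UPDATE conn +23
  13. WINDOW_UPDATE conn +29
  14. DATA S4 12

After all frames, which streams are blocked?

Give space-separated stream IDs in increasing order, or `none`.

Answer: S3

Derivation:
Op 1: conn=28 S1=28 S2=36 S3=36 S4=36 blocked=[]
Op 2: conn=42 S1=28 S2=36 S3=36 S4=36 blocked=[]
Op 3: conn=42 S1=28 S2=52 S3=36 S4=36 blocked=[]
Op 4: conn=55 S1=28 S2=52 S3=36 S4=36 blocked=[]
Op 5: conn=37 S1=28 S2=52 S3=18 S4=36 blocked=[]
Op 6: conn=30 S1=28 S2=52 S3=11 S4=36 blocked=[]
Op 7: conn=30 S1=28 S2=52 S3=11 S4=48 blocked=[]
Op 8: conn=14 S1=28 S2=52 S3=-5 S4=48 blocked=[3]
Op 9: conn=31 S1=28 S2=52 S3=-5 S4=48 blocked=[3]
Op 10: conn=59 S1=28 S2=52 S3=-5 S4=48 blocked=[3]
Op 11: conn=49 S1=28 S2=42 S3=-5 S4=48 blocked=[3]
Op 12: conn=72 S1=28 S2=42 S3=-5 S4=48 blocked=[3]
Op 13: conn=101 S1=28 S2=42 S3=-5 S4=48 blocked=[3]
Op 14: conn=89 S1=28 S2=42 S3=-5 S4=36 blocked=[3]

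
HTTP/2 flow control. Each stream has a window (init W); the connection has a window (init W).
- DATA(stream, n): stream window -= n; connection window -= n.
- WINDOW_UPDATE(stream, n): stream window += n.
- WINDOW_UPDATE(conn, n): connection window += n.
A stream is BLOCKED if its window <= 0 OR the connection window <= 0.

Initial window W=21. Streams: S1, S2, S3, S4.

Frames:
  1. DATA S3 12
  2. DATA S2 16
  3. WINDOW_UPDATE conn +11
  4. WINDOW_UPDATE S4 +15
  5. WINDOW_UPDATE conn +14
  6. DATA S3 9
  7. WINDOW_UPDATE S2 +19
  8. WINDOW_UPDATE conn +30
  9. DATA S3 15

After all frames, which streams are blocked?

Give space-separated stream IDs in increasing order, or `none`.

Answer: S3

Derivation:
Op 1: conn=9 S1=21 S2=21 S3=9 S4=21 blocked=[]
Op 2: conn=-7 S1=21 S2=5 S3=9 S4=21 blocked=[1, 2, 3, 4]
Op 3: conn=4 S1=21 S2=5 S3=9 S4=21 blocked=[]
Op 4: conn=4 S1=21 S2=5 S3=9 S4=36 blocked=[]
Op 5: conn=18 S1=21 S2=5 S3=9 S4=36 blocked=[]
Op 6: conn=9 S1=21 S2=5 S3=0 S4=36 blocked=[3]
Op 7: conn=9 S1=21 S2=24 S3=0 S4=36 blocked=[3]
Op 8: conn=39 S1=21 S2=24 S3=0 S4=36 blocked=[3]
Op 9: conn=24 S1=21 S2=24 S3=-15 S4=36 blocked=[3]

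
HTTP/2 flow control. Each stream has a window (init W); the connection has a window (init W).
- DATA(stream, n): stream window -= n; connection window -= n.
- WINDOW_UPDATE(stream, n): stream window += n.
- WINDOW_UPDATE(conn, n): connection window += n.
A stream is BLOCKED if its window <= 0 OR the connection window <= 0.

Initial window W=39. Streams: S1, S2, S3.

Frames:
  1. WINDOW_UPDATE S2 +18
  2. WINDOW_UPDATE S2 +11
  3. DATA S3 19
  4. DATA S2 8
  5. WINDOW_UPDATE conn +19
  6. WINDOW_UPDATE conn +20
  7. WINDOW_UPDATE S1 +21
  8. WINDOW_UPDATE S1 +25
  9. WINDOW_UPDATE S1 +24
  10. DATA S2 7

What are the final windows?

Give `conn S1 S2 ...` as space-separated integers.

Op 1: conn=39 S1=39 S2=57 S3=39 blocked=[]
Op 2: conn=39 S1=39 S2=68 S3=39 blocked=[]
Op 3: conn=20 S1=39 S2=68 S3=20 blocked=[]
Op 4: conn=12 S1=39 S2=60 S3=20 blocked=[]
Op 5: conn=31 S1=39 S2=60 S3=20 blocked=[]
Op 6: conn=51 S1=39 S2=60 S3=20 blocked=[]
Op 7: conn=51 S1=60 S2=60 S3=20 blocked=[]
Op 8: conn=51 S1=85 S2=60 S3=20 blocked=[]
Op 9: conn=51 S1=109 S2=60 S3=20 blocked=[]
Op 10: conn=44 S1=109 S2=53 S3=20 blocked=[]

Answer: 44 109 53 20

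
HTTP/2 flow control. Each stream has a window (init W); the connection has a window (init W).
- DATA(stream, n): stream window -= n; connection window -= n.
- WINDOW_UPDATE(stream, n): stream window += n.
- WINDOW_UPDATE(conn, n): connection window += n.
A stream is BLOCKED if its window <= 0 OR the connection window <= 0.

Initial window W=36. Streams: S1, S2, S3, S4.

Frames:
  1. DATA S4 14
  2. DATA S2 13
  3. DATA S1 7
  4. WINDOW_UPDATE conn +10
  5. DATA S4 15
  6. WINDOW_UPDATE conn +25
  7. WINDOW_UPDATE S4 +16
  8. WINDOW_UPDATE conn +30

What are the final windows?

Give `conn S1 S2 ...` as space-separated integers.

Op 1: conn=22 S1=36 S2=36 S3=36 S4=22 blocked=[]
Op 2: conn=9 S1=36 S2=23 S3=36 S4=22 blocked=[]
Op 3: conn=2 S1=29 S2=23 S3=36 S4=22 blocked=[]
Op 4: conn=12 S1=29 S2=23 S3=36 S4=22 blocked=[]
Op 5: conn=-3 S1=29 S2=23 S3=36 S4=7 blocked=[1, 2, 3, 4]
Op 6: conn=22 S1=29 S2=23 S3=36 S4=7 blocked=[]
Op 7: conn=22 S1=29 S2=23 S3=36 S4=23 blocked=[]
Op 8: conn=52 S1=29 S2=23 S3=36 S4=23 blocked=[]

Answer: 52 29 23 36 23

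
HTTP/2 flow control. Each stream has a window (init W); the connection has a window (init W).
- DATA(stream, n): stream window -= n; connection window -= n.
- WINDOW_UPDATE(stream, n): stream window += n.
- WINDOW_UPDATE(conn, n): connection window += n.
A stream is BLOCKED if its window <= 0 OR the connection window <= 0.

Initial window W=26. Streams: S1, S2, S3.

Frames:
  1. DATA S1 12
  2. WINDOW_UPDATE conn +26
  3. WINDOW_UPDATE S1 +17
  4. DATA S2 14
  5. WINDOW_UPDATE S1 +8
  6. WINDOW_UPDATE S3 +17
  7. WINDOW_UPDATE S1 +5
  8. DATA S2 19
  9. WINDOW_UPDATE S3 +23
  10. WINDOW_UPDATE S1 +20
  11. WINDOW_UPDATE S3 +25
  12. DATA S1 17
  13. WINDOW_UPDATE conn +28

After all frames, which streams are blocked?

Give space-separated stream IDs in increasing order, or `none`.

Answer: S2

Derivation:
Op 1: conn=14 S1=14 S2=26 S3=26 blocked=[]
Op 2: conn=40 S1=14 S2=26 S3=26 blocked=[]
Op 3: conn=40 S1=31 S2=26 S3=26 blocked=[]
Op 4: conn=26 S1=31 S2=12 S3=26 blocked=[]
Op 5: conn=26 S1=39 S2=12 S3=26 blocked=[]
Op 6: conn=26 S1=39 S2=12 S3=43 blocked=[]
Op 7: conn=26 S1=44 S2=12 S3=43 blocked=[]
Op 8: conn=7 S1=44 S2=-7 S3=43 blocked=[2]
Op 9: conn=7 S1=44 S2=-7 S3=66 blocked=[2]
Op 10: conn=7 S1=64 S2=-7 S3=66 blocked=[2]
Op 11: conn=7 S1=64 S2=-7 S3=91 blocked=[2]
Op 12: conn=-10 S1=47 S2=-7 S3=91 blocked=[1, 2, 3]
Op 13: conn=18 S1=47 S2=-7 S3=91 blocked=[2]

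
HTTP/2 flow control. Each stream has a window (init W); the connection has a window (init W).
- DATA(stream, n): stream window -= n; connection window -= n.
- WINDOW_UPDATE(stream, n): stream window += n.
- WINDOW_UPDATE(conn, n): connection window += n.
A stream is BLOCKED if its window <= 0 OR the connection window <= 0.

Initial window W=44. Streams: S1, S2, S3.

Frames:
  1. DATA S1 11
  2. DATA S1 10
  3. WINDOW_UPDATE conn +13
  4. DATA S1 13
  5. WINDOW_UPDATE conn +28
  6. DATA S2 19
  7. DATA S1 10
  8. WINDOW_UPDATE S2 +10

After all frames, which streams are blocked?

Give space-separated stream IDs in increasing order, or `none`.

Answer: S1

Derivation:
Op 1: conn=33 S1=33 S2=44 S3=44 blocked=[]
Op 2: conn=23 S1=23 S2=44 S3=44 blocked=[]
Op 3: conn=36 S1=23 S2=44 S3=44 blocked=[]
Op 4: conn=23 S1=10 S2=44 S3=44 blocked=[]
Op 5: conn=51 S1=10 S2=44 S3=44 blocked=[]
Op 6: conn=32 S1=10 S2=25 S3=44 blocked=[]
Op 7: conn=22 S1=0 S2=25 S3=44 blocked=[1]
Op 8: conn=22 S1=0 S2=35 S3=44 blocked=[1]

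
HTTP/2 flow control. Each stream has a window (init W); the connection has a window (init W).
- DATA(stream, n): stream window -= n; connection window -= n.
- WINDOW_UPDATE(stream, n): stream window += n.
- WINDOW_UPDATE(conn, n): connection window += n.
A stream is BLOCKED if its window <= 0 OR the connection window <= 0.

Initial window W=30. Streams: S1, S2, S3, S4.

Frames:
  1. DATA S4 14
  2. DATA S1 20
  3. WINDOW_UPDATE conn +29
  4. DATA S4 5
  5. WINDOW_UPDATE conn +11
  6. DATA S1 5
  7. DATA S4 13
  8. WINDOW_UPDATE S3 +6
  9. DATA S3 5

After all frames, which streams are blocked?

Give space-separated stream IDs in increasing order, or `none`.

Answer: S4

Derivation:
Op 1: conn=16 S1=30 S2=30 S3=30 S4=16 blocked=[]
Op 2: conn=-4 S1=10 S2=30 S3=30 S4=16 blocked=[1, 2, 3, 4]
Op 3: conn=25 S1=10 S2=30 S3=30 S4=16 blocked=[]
Op 4: conn=20 S1=10 S2=30 S3=30 S4=11 blocked=[]
Op 5: conn=31 S1=10 S2=30 S3=30 S4=11 blocked=[]
Op 6: conn=26 S1=5 S2=30 S3=30 S4=11 blocked=[]
Op 7: conn=13 S1=5 S2=30 S3=30 S4=-2 blocked=[4]
Op 8: conn=13 S1=5 S2=30 S3=36 S4=-2 blocked=[4]
Op 9: conn=8 S1=5 S2=30 S3=31 S4=-2 blocked=[4]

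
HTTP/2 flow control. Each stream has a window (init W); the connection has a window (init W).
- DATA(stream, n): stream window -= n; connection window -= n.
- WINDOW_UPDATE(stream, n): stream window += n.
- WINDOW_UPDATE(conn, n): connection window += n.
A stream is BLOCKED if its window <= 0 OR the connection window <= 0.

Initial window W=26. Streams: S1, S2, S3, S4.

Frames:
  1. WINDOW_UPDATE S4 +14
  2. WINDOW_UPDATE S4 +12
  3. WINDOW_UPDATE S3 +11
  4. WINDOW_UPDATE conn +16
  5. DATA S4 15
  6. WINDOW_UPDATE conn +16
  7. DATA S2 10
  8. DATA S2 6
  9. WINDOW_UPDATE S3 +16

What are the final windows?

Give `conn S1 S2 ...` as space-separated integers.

Op 1: conn=26 S1=26 S2=26 S3=26 S4=40 blocked=[]
Op 2: conn=26 S1=26 S2=26 S3=26 S4=52 blocked=[]
Op 3: conn=26 S1=26 S2=26 S3=37 S4=52 blocked=[]
Op 4: conn=42 S1=26 S2=26 S3=37 S4=52 blocked=[]
Op 5: conn=27 S1=26 S2=26 S3=37 S4=37 blocked=[]
Op 6: conn=43 S1=26 S2=26 S3=37 S4=37 blocked=[]
Op 7: conn=33 S1=26 S2=16 S3=37 S4=37 blocked=[]
Op 8: conn=27 S1=26 S2=10 S3=37 S4=37 blocked=[]
Op 9: conn=27 S1=26 S2=10 S3=53 S4=37 blocked=[]

Answer: 27 26 10 53 37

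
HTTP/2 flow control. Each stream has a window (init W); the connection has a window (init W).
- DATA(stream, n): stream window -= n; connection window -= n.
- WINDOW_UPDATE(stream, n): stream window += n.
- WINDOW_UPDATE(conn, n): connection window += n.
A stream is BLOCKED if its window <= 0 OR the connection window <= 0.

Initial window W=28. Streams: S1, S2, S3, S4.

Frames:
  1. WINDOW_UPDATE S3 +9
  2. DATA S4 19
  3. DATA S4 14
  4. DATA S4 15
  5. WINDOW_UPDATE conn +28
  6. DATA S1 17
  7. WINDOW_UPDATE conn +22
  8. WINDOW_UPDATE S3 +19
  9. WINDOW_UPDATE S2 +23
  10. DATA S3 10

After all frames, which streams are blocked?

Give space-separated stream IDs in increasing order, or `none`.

Op 1: conn=28 S1=28 S2=28 S3=37 S4=28 blocked=[]
Op 2: conn=9 S1=28 S2=28 S3=37 S4=9 blocked=[]
Op 3: conn=-5 S1=28 S2=28 S3=37 S4=-5 blocked=[1, 2, 3, 4]
Op 4: conn=-20 S1=28 S2=28 S3=37 S4=-20 blocked=[1, 2, 3, 4]
Op 5: conn=8 S1=28 S2=28 S3=37 S4=-20 blocked=[4]
Op 6: conn=-9 S1=11 S2=28 S3=37 S4=-20 blocked=[1, 2, 3, 4]
Op 7: conn=13 S1=11 S2=28 S3=37 S4=-20 blocked=[4]
Op 8: conn=13 S1=11 S2=28 S3=56 S4=-20 blocked=[4]
Op 9: conn=13 S1=11 S2=51 S3=56 S4=-20 blocked=[4]
Op 10: conn=3 S1=11 S2=51 S3=46 S4=-20 blocked=[4]

Answer: S4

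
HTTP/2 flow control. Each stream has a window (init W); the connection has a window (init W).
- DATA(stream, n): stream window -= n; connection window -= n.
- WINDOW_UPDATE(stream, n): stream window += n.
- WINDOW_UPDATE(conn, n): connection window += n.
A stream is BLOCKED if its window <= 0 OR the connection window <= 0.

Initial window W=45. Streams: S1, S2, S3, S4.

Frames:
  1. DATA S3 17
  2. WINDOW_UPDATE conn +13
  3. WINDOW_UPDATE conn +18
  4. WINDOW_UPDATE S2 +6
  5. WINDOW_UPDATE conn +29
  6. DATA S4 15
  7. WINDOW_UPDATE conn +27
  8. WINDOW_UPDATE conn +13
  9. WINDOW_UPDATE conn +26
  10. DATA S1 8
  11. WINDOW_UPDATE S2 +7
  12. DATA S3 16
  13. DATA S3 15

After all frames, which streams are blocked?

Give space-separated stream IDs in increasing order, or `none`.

Answer: S3

Derivation:
Op 1: conn=28 S1=45 S2=45 S3=28 S4=45 blocked=[]
Op 2: conn=41 S1=45 S2=45 S3=28 S4=45 blocked=[]
Op 3: conn=59 S1=45 S2=45 S3=28 S4=45 blocked=[]
Op 4: conn=59 S1=45 S2=51 S3=28 S4=45 blocked=[]
Op 5: conn=88 S1=45 S2=51 S3=28 S4=45 blocked=[]
Op 6: conn=73 S1=45 S2=51 S3=28 S4=30 blocked=[]
Op 7: conn=100 S1=45 S2=51 S3=28 S4=30 blocked=[]
Op 8: conn=113 S1=45 S2=51 S3=28 S4=30 blocked=[]
Op 9: conn=139 S1=45 S2=51 S3=28 S4=30 blocked=[]
Op 10: conn=131 S1=37 S2=51 S3=28 S4=30 blocked=[]
Op 11: conn=131 S1=37 S2=58 S3=28 S4=30 blocked=[]
Op 12: conn=115 S1=37 S2=58 S3=12 S4=30 blocked=[]
Op 13: conn=100 S1=37 S2=58 S3=-3 S4=30 blocked=[3]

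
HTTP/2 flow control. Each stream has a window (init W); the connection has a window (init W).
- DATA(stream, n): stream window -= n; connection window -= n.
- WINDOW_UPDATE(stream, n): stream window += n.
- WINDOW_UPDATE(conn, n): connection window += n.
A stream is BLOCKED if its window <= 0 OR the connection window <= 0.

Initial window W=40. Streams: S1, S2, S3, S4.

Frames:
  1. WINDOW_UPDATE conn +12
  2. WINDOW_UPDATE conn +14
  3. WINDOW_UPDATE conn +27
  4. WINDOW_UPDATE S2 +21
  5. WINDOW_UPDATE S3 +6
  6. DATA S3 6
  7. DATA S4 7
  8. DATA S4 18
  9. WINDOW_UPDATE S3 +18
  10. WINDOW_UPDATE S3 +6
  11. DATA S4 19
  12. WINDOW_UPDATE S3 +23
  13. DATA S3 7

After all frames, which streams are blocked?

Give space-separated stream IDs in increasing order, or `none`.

Op 1: conn=52 S1=40 S2=40 S3=40 S4=40 blocked=[]
Op 2: conn=66 S1=40 S2=40 S3=40 S4=40 blocked=[]
Op 3: conn=93 S1=40 S2=40 S3=40 S4=40 blocked=[]
Op 4: conn=93 S1=40 S2=61 S3=40 S4=40 blocked=[]
Op 5: conn=93 S1=40 S2=61 S3=46 S4=40 blocked=[]
Op 6: conn=87 S1=40 S2=61 S3=40 S4=40 blocked=[]
Op 7: conn=80 S1=40 S2=61 S3=40 S4=33 blocked=[]
Op 8: conn=62 S1=40 S2=61 S3=40 S4=15 blocked=[]
Op 9: conn=62 S1=40 S2=61 S3=58 S4=15 blocked=[]
Op 10: conn=62 S1=40 S2=61 S3=64 S4=15 blocked=[]
Op 11: conn=43 S1=40 S2=61 S3=64 S4=-4 blocked=[4]
Op 12: conn=43 S1=40 S2=61 S3=87 S4=-4 blocked=[4]
Op 13: conn=36 S1=40 S2=61 S3=80 S4=-4 blocked=[4]

Answer: S4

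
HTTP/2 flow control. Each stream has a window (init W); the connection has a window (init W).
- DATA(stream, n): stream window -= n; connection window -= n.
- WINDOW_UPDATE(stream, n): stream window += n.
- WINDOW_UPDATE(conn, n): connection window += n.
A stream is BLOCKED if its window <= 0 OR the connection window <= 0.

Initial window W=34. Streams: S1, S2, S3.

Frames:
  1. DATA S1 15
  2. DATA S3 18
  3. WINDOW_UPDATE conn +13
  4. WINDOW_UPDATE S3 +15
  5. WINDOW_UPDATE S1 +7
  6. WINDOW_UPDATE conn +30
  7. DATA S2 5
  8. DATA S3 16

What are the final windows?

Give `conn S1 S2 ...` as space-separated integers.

Op 1: conn=19 S1=19 S2=34 S3=34 blocked=[]
Op 2: conn=1 S1=19 S2=34 S3=16 blocked=[]
Op 3: conn=14 S1=19 S2=34 S3=16 blocked=[]
Op 4: conn=14 S1=19 S2=34 S3=31 blocked=[]
Op 5: conn=14 S1=26 S2=34 S3=31 blocked=[]
Op 6: conn=44 S1=26 S2=34 S3=31 blocked=[]
Op 7: conn=39 S1=26 S2=29 S3=31 blocked=[]
Op 8: conn=23 S1=26 S2=29 S3=15 blocked=[]

Answer: 23 26 29 15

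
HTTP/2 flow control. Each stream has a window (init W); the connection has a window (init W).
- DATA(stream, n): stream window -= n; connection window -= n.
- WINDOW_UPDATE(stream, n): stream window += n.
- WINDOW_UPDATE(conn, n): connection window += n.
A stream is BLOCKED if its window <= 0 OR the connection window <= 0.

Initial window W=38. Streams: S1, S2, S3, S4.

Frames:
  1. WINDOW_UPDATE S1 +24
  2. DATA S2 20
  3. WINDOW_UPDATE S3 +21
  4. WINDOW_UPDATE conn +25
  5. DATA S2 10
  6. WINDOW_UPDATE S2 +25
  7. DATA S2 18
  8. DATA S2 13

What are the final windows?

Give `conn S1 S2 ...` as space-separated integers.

Op 1: conn=38 S1=62 S2=38 S3=38 S4=38 blocked=[]
Op 2: conn=18 S1=62 S2=18 S3=38 S4=38 blocked=[]
Op 3: conn=18 S1=62 S2=18 S3=59 S4=38 blocked=[]
Op 4: conn=43 S1=62 S2=18 S3=59 S4=38 blocked=[]
Op 5: conn=33 S1=62 S2=8 S3=59 S4=38 blocked=[]
Op 6: conn=33 S1=62 S2=33 S3=59 S4=38 blocked=[]
Op 7: conn=15 S1=62 S2=15 S3=59 S4=38 blocked=[]
Op 8: conn=2 S1=62 S2=2 S3=59 S4=38 blocked=[]

Answer: 2 62 2 59 38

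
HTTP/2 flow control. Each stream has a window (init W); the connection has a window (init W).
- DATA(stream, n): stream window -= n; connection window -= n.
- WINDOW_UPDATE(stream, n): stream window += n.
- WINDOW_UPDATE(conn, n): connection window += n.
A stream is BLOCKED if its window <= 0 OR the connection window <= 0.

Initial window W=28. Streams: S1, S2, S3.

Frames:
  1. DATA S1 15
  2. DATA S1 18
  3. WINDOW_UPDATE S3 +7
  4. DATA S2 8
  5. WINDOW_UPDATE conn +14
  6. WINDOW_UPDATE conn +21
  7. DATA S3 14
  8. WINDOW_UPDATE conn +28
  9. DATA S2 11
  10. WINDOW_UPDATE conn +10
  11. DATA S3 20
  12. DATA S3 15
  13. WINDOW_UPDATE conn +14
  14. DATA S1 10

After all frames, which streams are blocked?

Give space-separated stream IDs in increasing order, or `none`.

Answer: S1 S3

Derivation:
Op 1: conn=13 S1=13 S2=28 S3=28 blocked=[]
Op 2: conn=-5 S1=-5 S2=28 S3=28 blocked=[1, 2, 3]
Op 3: conn=-5 S1=-5 S2=28 S3=35 blocked=[1, 2, 3]
Op 4: conn=-13 S1=-5 S2=20 S3=35 blocked=[1, 2, 3]
Op 5: conn=1 S1=-5 S2=20 S3=35 blocked=[1]
Op 6: conn=22 S1=-5 S2=20 S3=35 blocked=[1]
Op 7: conn=8 S1=-5 S2=20 S3=21 blocked=[1]
Op 8: conn=36 S1=-5 S2=20 S3=21 blocked=[1]
Op 9: conn=25 S1=-5 S2=9 S3=21 blocked=[1]
Op 10: conn=35 S1=-5 S2=9 S3=21 blocked=[1]
Op 11: conn=15 S1=-5 S2=9 S3=1 blocked=[1]
Op 12: conn=0 S1=-5 S2=9 S3=-14 blocked=[1, 2, 3]
Op 13: conn=14 S1=-5 S2=9 S3=-14 blocked=[1, 3]
Op 14: conn=4 S1=-15 S2=9 S3=-14 blocked=[1, 3]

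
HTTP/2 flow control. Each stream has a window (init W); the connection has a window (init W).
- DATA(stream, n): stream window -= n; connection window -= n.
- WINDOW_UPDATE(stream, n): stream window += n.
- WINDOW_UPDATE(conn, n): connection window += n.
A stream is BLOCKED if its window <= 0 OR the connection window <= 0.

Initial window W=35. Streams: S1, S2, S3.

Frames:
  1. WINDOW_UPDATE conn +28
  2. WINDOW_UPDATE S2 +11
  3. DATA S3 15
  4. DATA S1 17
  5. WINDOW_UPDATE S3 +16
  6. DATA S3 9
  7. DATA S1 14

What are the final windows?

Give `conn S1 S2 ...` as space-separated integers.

Op 1: conn=63 S1=35 S2=35 S3=35 blocked=[]
Op 2: conn=63 S1=35 S2=46 S3=35 blocked=[]
Op 3: conn=48 S1=35 S2=46 S3=20 blocked=[]
Op 4: conn=31 S1=18 S2=46 S3=20 blocked=[]
Op 5: conn=31 S1=18 S2=46 S3=36 blocked=[]
Op 6: conn=22 S1=18 S2=46 S3=27 blocked=[]
Op 7: conn=8 S1=4 S2=46 S3=27 blocked=[]

Answer: 8 4 46 27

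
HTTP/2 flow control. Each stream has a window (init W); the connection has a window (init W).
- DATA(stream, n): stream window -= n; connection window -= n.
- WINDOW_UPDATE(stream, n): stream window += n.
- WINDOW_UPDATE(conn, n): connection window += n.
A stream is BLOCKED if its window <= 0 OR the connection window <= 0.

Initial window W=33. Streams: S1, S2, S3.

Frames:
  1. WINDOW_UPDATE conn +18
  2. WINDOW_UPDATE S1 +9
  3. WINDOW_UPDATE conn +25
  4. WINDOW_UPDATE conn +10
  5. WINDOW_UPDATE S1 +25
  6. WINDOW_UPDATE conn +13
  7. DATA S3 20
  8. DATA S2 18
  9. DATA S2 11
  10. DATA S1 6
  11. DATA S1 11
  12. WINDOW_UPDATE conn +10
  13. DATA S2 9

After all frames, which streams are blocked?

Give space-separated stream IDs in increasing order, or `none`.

Op 1: conn=51 S1=33 S2=33 S3=33 blocked=[]
Op 2: conn=51 S1=42 S2=33 S3=33 blocked=[]
Op 3: conn=76 S1=42 S2=33 S3=33 blocked=[]
Op 4: conn=86 S1=42 S2=33 S3=33 blocked=[]
Op 5: conn=86 S1=67 S2=33 S3=33 blocked=[]
Op 6: conn=99 S1=67 S2=33 S3=33 blocked=[]
Op 7: conn=79 S1=67 S2=33 S3=13 blocked=[]
Op 8: conn=61 S1=67 S2=15 S3=13 blocked=[]
Op 9: conn=50 S1=67 S2=4 S3=13 blocked=[]
Op 10: conn=44 S1=61 S2=4 S3=13 blocked=[]
Op 11: conn=33 S1=50 S2=4 S3=13 blocked=[]
Op 12: conn=43 S1=50 S2=4 S3=13 blocked=[]
Op 13: conn=34 S1=50 S2=-5 S3=13 blocked=[2]

Answer: S2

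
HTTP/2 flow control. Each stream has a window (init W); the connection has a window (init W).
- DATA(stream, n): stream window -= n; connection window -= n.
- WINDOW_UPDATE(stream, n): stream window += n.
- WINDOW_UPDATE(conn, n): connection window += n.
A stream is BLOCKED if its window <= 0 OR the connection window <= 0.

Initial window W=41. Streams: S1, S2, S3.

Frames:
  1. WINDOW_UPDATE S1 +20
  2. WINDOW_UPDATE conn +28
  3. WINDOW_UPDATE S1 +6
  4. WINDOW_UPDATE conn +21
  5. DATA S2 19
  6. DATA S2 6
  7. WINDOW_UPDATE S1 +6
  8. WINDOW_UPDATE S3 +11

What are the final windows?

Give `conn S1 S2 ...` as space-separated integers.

Op 1: conn=41 S1=61 S2=41 S3=41 blocked=[]
Op 2: conn=69 S1=61 S2=41 S3=41 blocked=[]
Op 3: conn=69 S1=67 S2=41 S3=41 blocked=[]
Op 4: conn=90 S1=67 S2=41 S3=41 blocked=[]
Op 5: conn=71 S1=67 S2=22 S3=41 blocked=[]
Op 6: conn=65 S1=67 S2=16 S3=41 blocked=[]
Op 7: conn=65 S1=73 S2=16 S3=41 blocked=[]
Op 8: conn=65 S1=73 S2=16 S3=52 blocked=[]

Answer: 65 73 16 52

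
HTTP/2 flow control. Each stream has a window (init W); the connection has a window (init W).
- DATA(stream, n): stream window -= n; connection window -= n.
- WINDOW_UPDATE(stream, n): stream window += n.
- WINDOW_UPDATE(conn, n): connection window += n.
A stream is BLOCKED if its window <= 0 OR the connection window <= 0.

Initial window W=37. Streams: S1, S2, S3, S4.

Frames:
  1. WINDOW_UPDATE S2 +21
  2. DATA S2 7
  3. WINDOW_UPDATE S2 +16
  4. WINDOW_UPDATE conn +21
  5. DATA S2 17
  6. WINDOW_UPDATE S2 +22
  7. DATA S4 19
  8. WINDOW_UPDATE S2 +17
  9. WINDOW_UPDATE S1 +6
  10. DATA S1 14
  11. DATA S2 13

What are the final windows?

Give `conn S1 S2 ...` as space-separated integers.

Op 1: conn=37 S1=37 S2=58 S3=37 S4=37 blocked=[]
Op 2: conn=30 S1=37 S2=51 S3=37 S4=37 blocked=[]
Op 3: conn=30 S1=37 S2=67 S3=37 S4=37 blocked=[]
Op 4: conn=51 S1=37 S2=67 S3=37 S4=37 blocked=[]
Op 5: conn=34 S1=37 S2=50 S3=37 S4=37 blocked=[]
Op 6: conn=34 S1=37 S2=72 S3=37 S4=37 blocked=[]
Op 7: conn=15 S1=37 S2=72 S3=37 S4=18 blocked=[]
Op 8: conn=15 S1=37 S2=89 S3=37 S4=18 blocked=[]
Op 9: conn=15 S1=43 S2=89 S3=37 S4=18 blocked=[]
Op 10: conn=1 S1=29 S2=89 S3=37 S4=18 blocked=[]
Op 11: conn=-12 S1=29 S2=76 S3=37 S4=18 blocked=[1, 2, 3, 4]

Answer: -12 29 76 37 18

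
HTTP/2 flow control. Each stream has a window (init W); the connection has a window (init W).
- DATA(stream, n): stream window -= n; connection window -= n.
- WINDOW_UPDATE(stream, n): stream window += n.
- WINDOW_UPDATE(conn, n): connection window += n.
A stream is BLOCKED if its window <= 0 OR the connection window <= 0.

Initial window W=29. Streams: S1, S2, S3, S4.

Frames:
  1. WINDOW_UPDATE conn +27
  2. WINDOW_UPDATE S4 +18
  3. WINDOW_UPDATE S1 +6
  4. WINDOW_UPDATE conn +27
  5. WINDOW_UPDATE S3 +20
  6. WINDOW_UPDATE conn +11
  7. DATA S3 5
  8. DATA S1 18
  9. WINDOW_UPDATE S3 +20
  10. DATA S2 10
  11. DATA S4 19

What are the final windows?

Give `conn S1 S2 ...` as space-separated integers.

Answer: 42 17 19 64 28

Derivation:
Op 1: conn=56 S1=29 S2=29 S3=29 S4=29 blocked=[]
Op 2: conn=56 S1=29 S2=29 S3=29 S4=47 blocked=[]
Op 3: conn=56 S1=35 S2=29 S3=29 S4=47 blocked=[]
Op 4: conn=83 S1=35 S2=29 S3=29 S4=47 blocked=[]
Op 5: conn=83 S1=35 S2=29 S3=49 S4=47 blocked=[]
Op 6: conn=94 S1=35 S2=29 S3=49 S4=47 blocked=[]
Op 7: conn=89 S1=35 S2=29 S3=44 S4=47 blocked=[]
Op 8: conn=71 S1=17 S2=29 S3=44 S4=47 blocked=[]
Op 9: conn=71 S1=17 S2=29 S3=64 S4=47 blocked=[]
Op 10: conn=61 S1=17 S2=19 S3=64 S4=47 blocked=[]
Op 11: conn=42 S1=17 S2=19 S3=64 S4=28 blocked=[]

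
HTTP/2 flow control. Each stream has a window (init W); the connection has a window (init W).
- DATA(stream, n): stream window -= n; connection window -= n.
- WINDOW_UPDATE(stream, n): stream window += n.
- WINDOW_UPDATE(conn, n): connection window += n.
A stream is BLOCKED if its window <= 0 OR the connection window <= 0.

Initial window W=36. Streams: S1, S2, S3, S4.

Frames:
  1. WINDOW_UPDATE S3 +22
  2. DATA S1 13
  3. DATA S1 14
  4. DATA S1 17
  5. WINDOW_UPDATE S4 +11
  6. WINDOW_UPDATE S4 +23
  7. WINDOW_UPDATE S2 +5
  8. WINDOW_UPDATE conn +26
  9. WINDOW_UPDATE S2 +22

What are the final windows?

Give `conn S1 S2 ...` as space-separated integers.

Op 1: conn=36 S1=36 S2=36 S3=58 S4=36 blocked=[]
Op 2: conn=23 S1=23 S2=36 S3=58 S4=36 blocked=[]
Op 3: conn=9 S1=9 S2=36 S3=58 S4=36 blocked=[]
Op 4: conn=-8 S1=-8 S2=36 S3=58 S4=36 blocked=[1, 2, 3, 4]
Op 5: conn=-8 S1=-8 S2=36 S3=58 S4=47 blocked=[1, 2, 3, 4]
Op 6: conn=-8 S1=-8 S2=36 S3=58 S4=70 blocked=[1, 2, 3, 4]
Op 7: conn=-8 S1=-8 S2=41 S3=58 S4=70 blocked=[1, 2, 3, 4]
Op 8: conn=18 S1=-8 S2=41 S3=58 S4=70 blocked=[1]
Op 9: conn=18 S1=-8 S2=63 S3=58 S4=70 blocked=[1]

Answer: 18 -8 63 58 70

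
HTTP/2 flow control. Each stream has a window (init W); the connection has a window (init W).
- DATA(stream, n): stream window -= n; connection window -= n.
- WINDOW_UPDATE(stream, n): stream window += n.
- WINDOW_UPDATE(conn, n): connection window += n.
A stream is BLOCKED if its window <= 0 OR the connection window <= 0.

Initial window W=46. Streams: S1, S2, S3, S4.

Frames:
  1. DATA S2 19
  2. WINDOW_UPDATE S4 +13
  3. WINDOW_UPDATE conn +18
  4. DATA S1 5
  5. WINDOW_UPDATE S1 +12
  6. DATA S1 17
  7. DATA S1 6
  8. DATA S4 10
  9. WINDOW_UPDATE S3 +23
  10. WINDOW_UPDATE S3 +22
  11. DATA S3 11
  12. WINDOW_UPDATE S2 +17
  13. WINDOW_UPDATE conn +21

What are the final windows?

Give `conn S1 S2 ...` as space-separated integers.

Answer: 17 30 44 80 49

Derivation:
Op 1: conn=27 S1=46 S2=27 S3=46 S4=46 blocked=[]
Op 2: conn=27 S1=46 S2=27 S3=46 S4=59 blocked=[]
Op 3: conn=45 S1=46 S2=27 S3=46 S4=59 blocked=[]
Op 4: conn=40 S1=41 S2=27 S3=46 S4=59 blocked=[]
Op 5: conn=40 S1=53 S2=27 S3=46 S4=59 blocked=[]
Op 6: conn=23 S1=36 S2=27 S3=46 S4=59 blocked=[]
Op 7: conn=17 S1=30 S2=27 S3=46 S4=59 blocked=[]
Op 8: conn=7 S1=30 S2=27 S3=46 S4=49 blocked=[]
Op 9: conn=7 S1=30 S2=27 S3=69 S4=49 blocked=[]
Op 10: conn=7 S1=30 S2=27 S3=91 S4=49 blocked=[]
Op 11: conn=-4 S1=30 S2=27 S3=80 S4=49 blocked=[1, 2, 3, 4]
Op 12: conn=-4 S1=30 S2=44 S3=80 S4=49 blocked=[1, 2, 3, 4]
Op 13: conn=17 S1=30 S2=44 S3=80 S4=49 blocked=[]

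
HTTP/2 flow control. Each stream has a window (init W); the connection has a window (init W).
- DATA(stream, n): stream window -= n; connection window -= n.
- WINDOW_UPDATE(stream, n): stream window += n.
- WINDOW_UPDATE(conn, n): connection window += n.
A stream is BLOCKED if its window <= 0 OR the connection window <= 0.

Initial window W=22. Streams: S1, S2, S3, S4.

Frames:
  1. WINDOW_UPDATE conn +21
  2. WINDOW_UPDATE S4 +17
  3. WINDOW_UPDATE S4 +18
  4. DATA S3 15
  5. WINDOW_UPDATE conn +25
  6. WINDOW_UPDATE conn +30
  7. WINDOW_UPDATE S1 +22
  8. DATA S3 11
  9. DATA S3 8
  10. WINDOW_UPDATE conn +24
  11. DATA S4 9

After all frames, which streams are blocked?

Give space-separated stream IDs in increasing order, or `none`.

Answer: S3

Derivation:
Op 1: conn=43 S1=22 S2=22 S3=22 S4=22 blocked=[]
Op 2: conn=43 S1=22 S2=22 S3=22 S4=39 blocked=[]
Op 3: conn=43 S1=22 S2=22 S3=22 S4=57 blocked=[]
Op 4: conn=28 S1=22 S2=22 S3=7 S4=57 blocked=[]
Op 5: conn=53 S1=22 S2=22 S3=7 S4=57 blocked=[]
Op 6: conn=83 S1=22 S2=22 S3=7 S4=57 blocked=[]
Op 7: conn=83 S1=44 S2=22 S3=7 S4=57 blocked=[]
Op 8: conn=72 S1=44 S2=22 S3=-4 S4=57 blocked=[3]
Op 9: conn=64 S1=44 S2=22 S3=-12 S4=57 blocked=[3]
Op 10: conn=88 S1=44 S2=22 S3=-12 S4=57 blocked=[3]
Op 11: conn=79 S1=44 S2=22 S3=-12 S4=48 blocked=[3]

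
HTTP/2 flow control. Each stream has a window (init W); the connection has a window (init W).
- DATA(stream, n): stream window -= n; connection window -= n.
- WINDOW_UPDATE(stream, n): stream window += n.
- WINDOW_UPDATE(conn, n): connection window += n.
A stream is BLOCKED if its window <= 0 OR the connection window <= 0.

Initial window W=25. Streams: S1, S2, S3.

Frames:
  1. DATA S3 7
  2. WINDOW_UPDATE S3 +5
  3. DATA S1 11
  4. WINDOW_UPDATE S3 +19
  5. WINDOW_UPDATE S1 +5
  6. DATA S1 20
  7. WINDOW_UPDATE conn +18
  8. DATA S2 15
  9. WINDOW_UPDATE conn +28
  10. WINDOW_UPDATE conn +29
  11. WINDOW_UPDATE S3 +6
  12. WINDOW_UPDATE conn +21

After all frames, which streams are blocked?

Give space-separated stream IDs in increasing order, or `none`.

Answer: S1

Derivation:
Op 1: conn=18 S1=25 S2=25 S3=18 blocked=[]
Op 2: conn=18 S1=25 S2=25 S3=23 blocked=[]
Op 3: conn=7 S1=14 S2=25 S3=23 blocked=[]
Op 4: conn=7 S1=14 S2=25 S3=42 blocked=[]
Op 5: conn=7 S1=19 S2=25 S3=42 blocked=[]
Op 6: conn=-13 S1=-1 S2=25 S3=42 blocked=[1, 2, 3]
Op 7: conn=5 S1=-1 S2=25 S3=42 blocked=[1]
Op 8: conn=-10 S1=-1 S2=10 S3=42 blocked=[1, 2, 3]
Op 9: conn=18 S1=-1 S2=10 S3=42 blocked=[1]
Op 10: conn=47 S1=-1 S2=10 S3=42 blocked=[1]
Op 11: conn=47 S1=-1 S2=10 S3=48 blocked=[1]
Op 12: conn=68 S1=-1 S2=10 S3=48 blocked=[1]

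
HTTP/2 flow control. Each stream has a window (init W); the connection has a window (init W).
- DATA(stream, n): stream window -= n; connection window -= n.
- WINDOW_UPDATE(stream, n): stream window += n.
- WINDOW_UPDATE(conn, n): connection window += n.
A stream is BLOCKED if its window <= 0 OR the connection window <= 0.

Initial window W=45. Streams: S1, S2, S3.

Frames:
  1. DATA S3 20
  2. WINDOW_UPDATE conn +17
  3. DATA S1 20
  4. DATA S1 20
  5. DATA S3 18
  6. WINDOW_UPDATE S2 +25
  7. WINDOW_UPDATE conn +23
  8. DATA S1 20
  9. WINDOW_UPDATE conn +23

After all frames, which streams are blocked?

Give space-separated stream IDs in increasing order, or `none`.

Answer: S1

Derivation:
Op 1: conn=25 S1=45 S2=45 S3=25 blocked=[]
Op 2: conn=42 S1=45 S2=45 S3=25 blocked=[]
Op 3: conn=22 S1=25 S2=45 S3=25 blocked=[]
Op 4: conn=2 S1=5 S2=45 S3=25 blocked=[]
Op 5: conn=-16 S1=5 S2=45 S3=7 blocked=[1, 2, 3]
Op 6: conn=-16 S1=5 S2=70 S3=7 blocked=[1, 2, 3]
Op 7: conn=7 S1=5 S2=70 S3=7 blocked=[]
Op 8: conn=-13 S1=-15 S2=70 S3=7 blocked=[1, 2, 3]
Op 9: conn=10 S1=-15 S2=70 S3=7 blocked=[1]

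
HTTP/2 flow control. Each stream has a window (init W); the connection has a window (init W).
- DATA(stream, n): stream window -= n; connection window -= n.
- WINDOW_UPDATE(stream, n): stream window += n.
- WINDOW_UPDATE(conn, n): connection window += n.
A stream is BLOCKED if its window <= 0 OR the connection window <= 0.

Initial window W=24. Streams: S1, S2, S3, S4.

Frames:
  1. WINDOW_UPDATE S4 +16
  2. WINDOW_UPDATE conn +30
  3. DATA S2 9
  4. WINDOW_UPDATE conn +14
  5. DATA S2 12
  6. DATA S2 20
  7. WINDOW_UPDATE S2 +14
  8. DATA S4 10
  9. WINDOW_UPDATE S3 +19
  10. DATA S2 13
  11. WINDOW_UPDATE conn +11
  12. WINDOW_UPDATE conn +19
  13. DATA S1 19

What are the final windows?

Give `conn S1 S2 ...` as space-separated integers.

Op 1: conn=24 S1=24 S2=24 S3=24 S4=40 blocked=[]
Op 2: conn=54 S1=24 S2=24 S3=24 S4=40 blocked=[]
Op 3: conn=45 S1=24 S2=15 S3=24 S4=40 blocked=[]
Op 4: conn=59 S1=24 S2=15 S3=24 S4=40 blocked=[]
Op 5: conn=47 S1=24 S2=3 S3=24 S4=40 blocked=[]
Op 6: conn=27 S1=24 S2=-17 S3=24 S4=40 blocked=[2]
Op 7: conn=27 S1=24 S2=-3 S3=24 S4=40 blocked=[2]
Op 8: conn=17 S1=24 S2=-3 S3=24 S4=30 blocked=[2]
Op 9: conn=17 S1=24 S2=-3 S3=43 S4=30 blocked=[2]
Op 10: conn=4 S1=24 S2=-16 S3=43 S4=30 blocked=[2]
Op 11: conn=15 S1=24 S2=-16 S3=43 S4=30 blocked=[2]
Op 12: conn=34 S1=24 S2=-16 S3=43 S4=30 blocked=[2]
Op 13: conn=15 S1=5 S2=-16 S3=43 S4=30 blocked=[2]

Answer: 15 5 -16 43 30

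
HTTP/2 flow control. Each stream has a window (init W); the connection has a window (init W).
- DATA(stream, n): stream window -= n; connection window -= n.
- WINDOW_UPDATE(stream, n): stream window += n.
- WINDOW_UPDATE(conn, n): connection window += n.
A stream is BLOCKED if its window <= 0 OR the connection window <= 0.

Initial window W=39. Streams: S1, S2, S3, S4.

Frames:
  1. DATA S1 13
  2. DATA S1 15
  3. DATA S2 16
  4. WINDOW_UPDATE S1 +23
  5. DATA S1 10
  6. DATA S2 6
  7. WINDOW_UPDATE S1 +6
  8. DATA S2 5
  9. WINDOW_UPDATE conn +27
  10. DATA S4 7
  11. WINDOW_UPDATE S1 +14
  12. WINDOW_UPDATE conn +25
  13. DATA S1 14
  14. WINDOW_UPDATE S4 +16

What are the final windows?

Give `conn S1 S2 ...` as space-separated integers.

Op 1: conn=26 S1=26 S2=39 S3=39 S4=39 blocked=[]
Op 2: conn=11 S1=11 S2=39 S3=39 S4=39 blocked=[]
Op 3: conn=-5 S1=11 S2=23 S3=39 S4=39 blocked=[1, 2, 3, 4]
Op 4: conn=-5 S1=34 S2=23 S3=39 S4=39 blocked=[1, 2, 3, 4]
Op 5: conn=-15 S1=24 S2=23 S3=39 S4=39 blocked=[1, 2, 3, 4]
Op 6: conn=-21 S1=24 S2=17 S3=39 S4=39 blocked=[1, 2, 3, 4]
Op 7: conn=-21 S1=30 S2=17 S3=39 S4=39 blocked=[1, 2, 3, 4]
Op 8: conn=-26 S1=30 S2=12 S3=39 S4=39 blocked=[1, 2, 3, 4]
Op 9: conn=1 S1=30 S2=12 S3=39 S4=39 blocked=[]
Op 10: conn=-6 S1=30 S2=12 S3=39 S4=32 blocked=[1, 2, 3, 4]
Op 11: conn=-6 S1=44 S2=12 S3=39 S4=32 blocked=[1, 2, 3, 4]
Op 12: conn=19 S1=44 S2=12 S3=39 S4=32 blocked=[]
Op 13: conn=5 S1=30 S2=12 S3=39 S4=32 blocked=[]
Op 14: conn=5 S1=30 S2=12 S3=39 S4=48 blocked=[]

Answer: 5 30 12 39 48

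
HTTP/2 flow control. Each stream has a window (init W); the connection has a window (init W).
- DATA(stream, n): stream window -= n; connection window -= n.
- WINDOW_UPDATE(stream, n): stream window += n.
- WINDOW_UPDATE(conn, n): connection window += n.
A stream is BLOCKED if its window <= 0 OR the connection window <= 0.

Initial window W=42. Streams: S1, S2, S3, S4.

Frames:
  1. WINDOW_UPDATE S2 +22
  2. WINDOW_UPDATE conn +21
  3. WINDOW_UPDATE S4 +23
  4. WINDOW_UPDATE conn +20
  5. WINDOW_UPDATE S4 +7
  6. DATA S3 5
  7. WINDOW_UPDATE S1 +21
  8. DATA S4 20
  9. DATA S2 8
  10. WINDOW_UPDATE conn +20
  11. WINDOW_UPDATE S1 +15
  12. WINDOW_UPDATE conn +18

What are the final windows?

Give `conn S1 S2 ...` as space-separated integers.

Op 1: conn=42 S1=42 S2=64 S3=42 S4=42 blocked=[]
Op 2: conn=63 S1=42 S2=64 S3=42 S4=42 blocked=[]
Op 3: conn=63 S1=42 S2=64 S3=42 S4=65 blocked=[]
Op 4: conn=83 S1=42 S2=64 S3=42 S4=65 blocked=[]
Op 5: conn=83 S1=42 S2=64 S3=42 S4=72 blocked=[]
Op 6: conn=78 S1=42 S2=64 S3=37 S4=72 blocked=[]
Op 7: conn=78 S1=63 S2=64 S3=37 S4=72 blocked=[]
Op 8: conn=58 S1=63 S2=64 S3=37 S4=52 blocked=[]
Op 9: conn=50 S1=63 S2=56 S3=37 S4=52 blocked=[]
Op 10: conn=70 S1=63 S2=56 S3=37 S4=52 blocked=[]
Op 11: conn=70 S1=78 S2=56 S3=37 S4=52 blocked=[]
Op 12: conn=88 S1=78 S2=56 S3=37 S4=52 blocked=[]

Answer: 88 78 56 37 52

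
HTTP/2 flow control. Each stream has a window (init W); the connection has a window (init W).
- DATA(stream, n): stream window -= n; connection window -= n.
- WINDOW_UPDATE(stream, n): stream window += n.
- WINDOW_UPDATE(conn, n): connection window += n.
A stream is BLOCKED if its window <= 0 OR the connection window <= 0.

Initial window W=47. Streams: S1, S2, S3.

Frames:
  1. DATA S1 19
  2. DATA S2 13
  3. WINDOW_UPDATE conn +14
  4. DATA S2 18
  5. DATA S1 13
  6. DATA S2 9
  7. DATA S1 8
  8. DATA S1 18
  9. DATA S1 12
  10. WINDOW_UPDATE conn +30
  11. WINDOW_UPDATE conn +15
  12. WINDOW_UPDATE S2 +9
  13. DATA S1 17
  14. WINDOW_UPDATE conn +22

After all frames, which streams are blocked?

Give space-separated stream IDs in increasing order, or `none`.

Op 1: conn=28 S1=28 S2=47 S3=47 blocked=[]
Op 2: conn=15 S1=28 S2=34 S3=47 blocked=[]
Op 3: conn=29 S1=28 S2=34 S3=47 blocked=[]
Op 4: conn=11 S1=28 S2=16 S3=47 blocked=[]
Op 5: conn=-2 S1=15 S2=16 S3=47 blocked=[1, 2, 3]
Op 6: conn=-11 S1=15 S2=7 S3=47 blocked=[1, 2, 3]
Op 7: conn=-19 S1=7 S2=7 S3=47 blocked=[1, 2, 3]
Op 8: conn=-37 S1=-11 S2=7 S3=47 blocked=[1, 2, 3]
Op 9: conn=-49 S1=-23 S2=7 S3=47 blocked=[1, 2, 3]
Op 10: conn=-19 S1=-23 S2=7 S3=47 blocked=[1, 2, 3]
Op 11: conn=-4 S1=-23 S2=7 S3=47 blocked=[1, 2, 3]
Op 12: conn=-4 S1=-23 S2=16 S3=47 blocked=[1, 2, 3]
Op 13: conn=-21 S1=-40 S2=16 S3=47 blocked=[1, 2, 3]
Op 14: conn=1 S1=-40 S2=16 S3=47 blocked=[1]

Answer: S1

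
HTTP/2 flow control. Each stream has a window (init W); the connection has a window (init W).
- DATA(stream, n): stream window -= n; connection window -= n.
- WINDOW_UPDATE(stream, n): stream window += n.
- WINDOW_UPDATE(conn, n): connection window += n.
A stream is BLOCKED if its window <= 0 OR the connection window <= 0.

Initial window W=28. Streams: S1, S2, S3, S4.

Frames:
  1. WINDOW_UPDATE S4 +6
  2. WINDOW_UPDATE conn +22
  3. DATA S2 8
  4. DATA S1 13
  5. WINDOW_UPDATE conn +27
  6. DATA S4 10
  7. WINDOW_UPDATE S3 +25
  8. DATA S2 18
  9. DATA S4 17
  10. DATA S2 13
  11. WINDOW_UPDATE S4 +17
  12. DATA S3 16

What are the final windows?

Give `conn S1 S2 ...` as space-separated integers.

Answer: -18 15 -11 37 24

Derivation:
Op 1: conn=28 S1=28 S2=28 S3=28 S4=34 blocked=[]
Op 2: conn=50 S1=28 S2=28 S3=28 S4=34 blocked=[]
Op 3: conn=42 S1=28 S2=20 S3=28 S4=34 blocked=[]
Op 4: conn=29 S1=15 S2=20 S3=28 S4=34 blocked=[]
Op 5: conn=56 S1=15 S2=20 S3=28 S4=34 blocked=[]
Op 6: conn=46 S1=15 S2=20 S3=28 S4=24 blocked=[]
Op 7: conn=46 S1=15 S2=20 S3=53 S4=24 blocked=[]
Op 8: conn=28 S1=15 S2=2 S3=53 S4=24 blocked=[]
Op 9: conn=11 S1=15 S2=2 S3=53 S4=7 blocked=[]
Op 10: conn=-2 S1=15 S2=-11 S3=53 S4=7 blocked=[1, 2, 3, 4]
Op 11: conn=-2 S1=15 S2=-11 S3=53 S4=24 blocked=[1, 2, 3, 4]
Op 12: conn=-18 S1=15 S2=-11 S3=37 S4=24 blocked=[1, 2, 3, 4]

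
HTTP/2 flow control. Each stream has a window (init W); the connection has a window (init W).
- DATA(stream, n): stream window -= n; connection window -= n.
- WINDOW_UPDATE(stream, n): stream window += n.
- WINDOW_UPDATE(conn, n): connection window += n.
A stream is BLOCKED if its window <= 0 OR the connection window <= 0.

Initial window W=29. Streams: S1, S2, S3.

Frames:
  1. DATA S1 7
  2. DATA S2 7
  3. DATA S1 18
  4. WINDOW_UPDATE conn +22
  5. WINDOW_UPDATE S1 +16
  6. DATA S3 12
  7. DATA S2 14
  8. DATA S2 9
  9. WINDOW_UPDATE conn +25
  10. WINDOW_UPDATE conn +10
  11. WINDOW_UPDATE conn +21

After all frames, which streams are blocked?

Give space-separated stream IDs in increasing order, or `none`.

Answer: S2

Derivation:
Op 1: conn=22 S1=22 S2=29 S3=29 blocked=[]
Op 2: conn=15 S1=22 S2=22 S3=29 blocked=[]
Op 3: conn=-3 S1=4 S2=22 S3=29 blocked=[1, 2, 3]
Op 4: conn=19 S1=4 S2=22 S3=29 blocked=[]
Op 5: conn=19 S1=20 S2=22 S3=29 blocked=[]
Op 6: conn=7 S1=20 S2=22 S3=17 blocked=[]
Op 7: conn=-7 S1=20 S2=8 S3=17 blocked=[1, 2, 3]
Op 8: conn=-16 S1=20 S2=-1 S3=17 blocked=[1, 2, 3]
Op 9: conn=9 S1=20 S2=-1 S3=17 blocked=[2]
Op 10: conn=19 S1=20 S2=-1 S3=17 blocked=[2]
Op 11: conn=40 S1=20 S2=-1 S3=17 blocked=[2]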